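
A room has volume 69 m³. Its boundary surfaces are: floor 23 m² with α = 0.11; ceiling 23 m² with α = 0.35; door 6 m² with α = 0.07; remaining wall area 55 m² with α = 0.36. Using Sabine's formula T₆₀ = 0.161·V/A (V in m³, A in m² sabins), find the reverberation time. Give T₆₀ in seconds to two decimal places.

0.36 s

Total absorption A = 23·0.11 + 23·0.35 + 6·0.07 + 55·0.36 = 30.80 m² sabins.
T₆₀ = 0.161 × 69 / 30.80 = 0.361 s.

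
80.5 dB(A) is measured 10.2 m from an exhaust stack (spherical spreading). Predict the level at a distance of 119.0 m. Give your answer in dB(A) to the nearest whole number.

Point-source attenuation: ΔL = 20·log₁₀(r₂/r₁) = 20·log₁₀(119.0/10.2) = 21.339 dB.
L₂ = 80.5 − 20·log₁₀(119.0/10.2) = 80.5 − 21.339 = 59.16 dB(A).

59 dB(A)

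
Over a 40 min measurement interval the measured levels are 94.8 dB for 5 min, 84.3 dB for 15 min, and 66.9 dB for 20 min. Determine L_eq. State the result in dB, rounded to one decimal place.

Weight each interval's intensity by its duration and average over T = 40 min:
Σ tᵢ·10^(Lᵢ/10) = 5·10^(94.8/10) + 15·10^(84.3/10) + 20·10^(66.9/10) = 1.924e+10.
L_eq = 10·log₁₀(1.924e+10/40) = 86.82 dB.

86.8 dB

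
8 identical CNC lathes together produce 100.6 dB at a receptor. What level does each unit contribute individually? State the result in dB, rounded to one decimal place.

For N identical incoherent sources L_total = L₁ + 10·log₁₀ N, so L₁ = 100.6 − 10·log₁₀(8) = 100.6 − 9.031.

91.6 dB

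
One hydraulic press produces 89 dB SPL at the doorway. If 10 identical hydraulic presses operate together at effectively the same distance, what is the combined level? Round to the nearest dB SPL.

With 10 equal, uncorrelated contributions the intensity is 10× that of one unit, giving a rise of 10·log₁₀ 10.
L_total = 89 + 10·log₁₀(10) = 89 + 10.000 = 99.00 dB SPL.

99 dB SPL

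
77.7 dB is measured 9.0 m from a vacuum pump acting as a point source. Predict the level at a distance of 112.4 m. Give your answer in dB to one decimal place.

Point-source attenuation: ΔL = 20·log₁₀(r₂/r₁) = 20·log₁₀(112.4/9.0) = 21.930 dB.
L₂ = 77.7 − 20·log₁₀(112.4/9.0) = 77.7 − 21.930 = 55.77 dB.

55.8 dB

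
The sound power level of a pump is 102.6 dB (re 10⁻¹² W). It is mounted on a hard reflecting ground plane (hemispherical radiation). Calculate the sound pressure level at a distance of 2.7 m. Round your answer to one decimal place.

86.0 dB

L_p = L_w − 10·log₁₀(2π·r²) with r = 2.7 m.
2π·r² = 45.8 m², 10·log₁₀ of that is 16.609 dB.
L_p = 102.6 − 16.609 = 85.99 dB.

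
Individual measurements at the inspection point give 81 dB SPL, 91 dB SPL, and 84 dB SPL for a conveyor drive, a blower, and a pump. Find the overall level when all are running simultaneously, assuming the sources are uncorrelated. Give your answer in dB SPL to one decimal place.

For uncorrelated sources the intensities add, so convert each level to linear form, sum, and take 10·log₁₀ of the total.
Σ 10^(L/10) = 10^(81/10) + 10^(91/10) + 10^(84/10) = 1.636e+09.
L_total = 10·log₁₀(1.636e+09) = 92.14 dB SPL.

92.1 dB SPL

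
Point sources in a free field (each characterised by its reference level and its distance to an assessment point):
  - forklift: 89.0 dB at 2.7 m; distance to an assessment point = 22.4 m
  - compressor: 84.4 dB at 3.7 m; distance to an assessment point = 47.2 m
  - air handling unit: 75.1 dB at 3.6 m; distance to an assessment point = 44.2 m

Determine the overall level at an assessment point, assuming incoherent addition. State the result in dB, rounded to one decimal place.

Apply inverse-square spreading to bring every level to the receiver, then sum 10^(L/10).
forklift: 89.0 − 20·log₁₀(22.4/2.7) = 89.0 − 18.38 = 70.62 dB.
compressor: 84.4 − 20·log₁₀(47.2/3.7) = 84.4 − 22.11 = 62.29 dB.
air handling unit: 75.1 − 20·log₁₀(44.2/3.6) = 75.1 − 21.78 = 53.32 dB.
Σ 10^(L/10) = 1.345e+07 → L_total = 10·log₁₀(1.345e+07) = 71.29 dB.

71.3 dB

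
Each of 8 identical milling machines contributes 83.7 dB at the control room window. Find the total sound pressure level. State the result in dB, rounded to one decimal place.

L_total = L₁ + 10·log₁₀ N for N identical incoherent sources.
L_total = 83.7 + 10·log₁₀(8) = 83.7 + 9.031 = 92.73 dB.

92.7 dB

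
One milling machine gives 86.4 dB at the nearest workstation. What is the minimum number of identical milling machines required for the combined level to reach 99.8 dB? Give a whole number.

Need L₁ + 10·log₁₀ N ≥ 99.8, i.e. log₁₀ N ≥ 1.34.
N ≥ 10^(13.4/10) = 21.878, so N = 22.

22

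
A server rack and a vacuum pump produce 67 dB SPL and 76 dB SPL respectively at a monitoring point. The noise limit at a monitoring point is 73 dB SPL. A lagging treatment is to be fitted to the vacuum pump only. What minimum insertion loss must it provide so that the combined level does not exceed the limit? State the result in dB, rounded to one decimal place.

The untreated sources together contribute 10^(67/10) = 5.012e+06, i.e. 67.00 dB SPL.
To meet 73 dB SPL overall, the treated vacuum pump may contribute at most 10^(73/10) − 5.012e+06 = 1.494e+07, i.e. 71.74 dB SPL.
Required insertion loss = 76 − 71.74 = 4.26 dB.

4.3 dB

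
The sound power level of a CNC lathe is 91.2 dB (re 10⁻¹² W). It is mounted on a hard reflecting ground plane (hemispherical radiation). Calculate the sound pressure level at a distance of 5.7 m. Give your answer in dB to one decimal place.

68.1 dB

L_p = L_w − 10·log₁₀(2π·r²) with r = 5.7 m.
2π·r² = 204.1 m², 10·log₁₀ of that is 23.099 dB.
L_p = 91.2 − 23.099 = 68.10 dB.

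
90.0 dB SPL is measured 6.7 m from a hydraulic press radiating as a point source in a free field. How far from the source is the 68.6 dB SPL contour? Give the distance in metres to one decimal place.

78.7 m

For a point source L₁ − L₂ = 20·log₁₀(r₂/r₁), so r₂ = r₁·10^((L₁−L₂)/20).
r₂ = 6.7·10^((90.0−68.6)/20) = 6.7·10^(21.4/20) = 78.72 m.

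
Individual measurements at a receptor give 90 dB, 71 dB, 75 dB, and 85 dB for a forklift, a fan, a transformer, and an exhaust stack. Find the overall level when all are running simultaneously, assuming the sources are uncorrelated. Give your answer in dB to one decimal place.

91.3 dB

For uncorrelated sources the intensities add, so convert each level to linear form, sum, and take 10·log₁₀ of the total.
Σ 10^(L/10) = 10^(90/10) + 10^(71/10) + 10^(75/10) + 10^(85/10) = 1.360e+09.
L_total = 10·log₁₀(1.360e+09) = 91.34 dB.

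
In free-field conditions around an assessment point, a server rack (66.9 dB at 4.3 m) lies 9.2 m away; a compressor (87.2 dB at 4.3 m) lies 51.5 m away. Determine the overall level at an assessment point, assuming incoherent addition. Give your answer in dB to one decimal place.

Apply inverse-square spreading to bring every level to the receiver, then sum 10^(L/10).
server rack: 66.9 − 20·log₁₀(9.2/4.3) = 66.9 − 6.61 = 60.29 dB.
compressor: 87.2 − 20·log₁₀(51.5/4.3) = 87.2 − 21.57 = 65.63 dB.
Σ 10^(L/10) = 4.729e+06 → L_total = 10·log₁₀(4.729e+06) = 66.75 dB.

66.7 dB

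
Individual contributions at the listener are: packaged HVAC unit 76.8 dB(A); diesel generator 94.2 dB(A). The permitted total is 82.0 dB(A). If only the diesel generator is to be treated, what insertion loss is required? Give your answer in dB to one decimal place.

The untreated sources together contribute 10^(76.8/10) = 4.786e+07, i.e. 76.80 dB(A).
The limit corresponds to 10^(82.0/10) = 1.585e+08; subtracting the fixed part leaves 1.106e+08 for the diesel generator, i.e. 80.44 dB(A).
So the diesel generator must be reduced from 94.2 to 80.44 dB(A): IL = 13.76 dB.

13.8 dB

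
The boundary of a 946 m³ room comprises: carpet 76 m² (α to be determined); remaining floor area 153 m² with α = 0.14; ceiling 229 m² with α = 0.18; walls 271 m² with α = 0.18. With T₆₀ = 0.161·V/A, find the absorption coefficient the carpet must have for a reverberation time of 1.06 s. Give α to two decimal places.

0.42

From T₆₀ = 0.161·V/A, the target T₆₀ = 1.06 s needs A = 0.161·946/1.06 = 143.68 m².
Absorption from the other surfaces = 153·0.14 + 229·0.18 + 271·0.18 = 111.42 m², so the carpet must supply 32.26 m² over 76 m².
α = 32.26/76 = 0.425.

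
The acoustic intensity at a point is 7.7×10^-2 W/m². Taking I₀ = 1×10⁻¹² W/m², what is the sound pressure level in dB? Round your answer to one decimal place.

I/I₀ = 7.7×10^-2/10⁻¹² = 7.7×10^10, and L = 10·log₁₀(I/I₀).
L = 10·(0.8865 + 10) = 108.86 dB.

108.9 dB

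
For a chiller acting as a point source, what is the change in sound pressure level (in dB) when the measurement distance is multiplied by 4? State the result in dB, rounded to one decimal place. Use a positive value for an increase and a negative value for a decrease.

With spherical spreading the level changes by −20·log₁₀(r₂/r₁).
ΔL = −20·log₁₀(4) = -12.04 dB.

-12.0 dB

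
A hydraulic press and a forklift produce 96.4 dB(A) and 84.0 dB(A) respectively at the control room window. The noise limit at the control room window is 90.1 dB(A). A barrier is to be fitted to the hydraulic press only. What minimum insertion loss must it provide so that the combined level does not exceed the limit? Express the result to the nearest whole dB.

The untreated sources together contribute 10^(84.0/10) = 2.512e+08, i.e. 84.00 dB(A).
To meet 90.1 dB(A) overall, the treated hydraulic press may contribute at most 10^(90.1/10) − 2.512e+08 = 7.721e+08, i.e. 88.88 dB(A).
So the hydraulic press must be reduced from 96.4 to 88.88 dB(A): IL = 7.52 dB.

8 dB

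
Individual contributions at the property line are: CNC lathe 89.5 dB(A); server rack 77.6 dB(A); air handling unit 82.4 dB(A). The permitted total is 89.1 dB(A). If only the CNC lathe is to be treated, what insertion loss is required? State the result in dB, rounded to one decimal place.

1.9 dB

Fixed contribution from the other sources: Σ 10^(L/10) = 10^(77.6/10) + 10^(82.4/10) = 2.313e+08 (83.64 dB(A)).
The limit corresponds to 10^(89.1/10) = 8.128e+08; subtracting the fixed part leaves 5.815e+08 for the CNC lathe, i.e. 87.65 dB(A).
Required insertion loss = 89.5 − 87.65 = 1.85 dB.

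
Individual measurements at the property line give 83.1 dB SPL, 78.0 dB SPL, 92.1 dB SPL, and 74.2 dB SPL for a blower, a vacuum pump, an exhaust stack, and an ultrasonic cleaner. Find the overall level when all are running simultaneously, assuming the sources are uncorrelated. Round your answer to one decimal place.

92.8 dB SPL

Incoherent sources combine by intensity addition: L_total = 10·log₁₀(Σ 10^(L_i/10)).
Σ 10^(L/10) = 10^(83.1/10) + 10^(78.0/10) + 10^(92.1/10) + 10^(74.2/10) = 1.915e+09.
L_total = 10·log₁₀(1.915e+09) = 92.82 dB SPL.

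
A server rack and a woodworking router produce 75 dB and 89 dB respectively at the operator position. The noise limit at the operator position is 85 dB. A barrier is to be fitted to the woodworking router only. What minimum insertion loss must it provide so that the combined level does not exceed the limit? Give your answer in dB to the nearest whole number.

4 dB

Everything except the woodworking router sums to 10^(75/10) = 3.162e+07 in linear terms, 75.00 dB.
To meet 85 dB overall, the treated woodworking router may contribute at most 10^(85/10) − 3.162e+07 = 2.846e+08, i.e. 84.54 dB.
Required insertion loss = 89 − 84.54 = 4.46 dB.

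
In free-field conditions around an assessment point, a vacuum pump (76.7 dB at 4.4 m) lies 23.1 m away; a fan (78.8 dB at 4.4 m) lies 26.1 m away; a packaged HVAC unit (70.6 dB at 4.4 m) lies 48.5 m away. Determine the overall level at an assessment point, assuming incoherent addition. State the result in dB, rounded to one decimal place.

66.0 dB

Apply inverse-square spreading to bring every level to the receiver, then sum 10^(L/10).
vacuum pump: 76.7 − 20·log₁₀(23.1/4.4) = 76.7 − 14.40 = 62.30 dB.
fan: 78.8 − 20·log₁₀(26.1/4.4) = 78.8 − 15.46 = 63.34 dB.
packaged HVAC unit: 70.6 − 20·log₁₀(48.5/4.4) = 70.6 − 20.85 = 49.75 dB.
Σ 10^(L/10) = 3.947e+06 → L_total = 10·log₁₀(3.947e+06) = 65.96 dB.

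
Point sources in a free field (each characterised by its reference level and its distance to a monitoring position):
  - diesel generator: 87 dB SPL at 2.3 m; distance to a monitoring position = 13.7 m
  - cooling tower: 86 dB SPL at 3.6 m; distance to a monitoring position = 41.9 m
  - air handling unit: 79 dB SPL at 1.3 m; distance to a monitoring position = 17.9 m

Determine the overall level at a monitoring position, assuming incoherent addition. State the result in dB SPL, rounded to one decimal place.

Propagate each source to the receiver with L = L_ref − 20·log₁₀(r/r_ref), then add intensities.
diesel generator: 87 − 20·log₁₀(13.7/2.3) = 87 − 15.50 = 71.50 dB SPL.
cooling tower: 86 − 20·log₁₀(41.9/3.6) = 86 − 21.32 = 64.68 dB SPL.
air handling unit: 79 − 20·log₁₀(17.9/1.3) = 79 − 22.78 = 56.22 dB SPL.
Σ 10^(L/10) = 1.748e+07 → L_total = 10·log₁₀(1.748e+07) = 72.43 dB SPL.

72.4 dB SPL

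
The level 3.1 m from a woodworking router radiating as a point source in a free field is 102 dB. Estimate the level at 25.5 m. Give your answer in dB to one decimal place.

83.7 dB

Point-source attenuation: ΔL = 20·log₁₀(r₂/r₁) = 20·log₁₀(25.5/3.1) = 18.304 dB.
L₂ = 102 − 20·log₁₀(25.5/3.1) = 102 − 18.304 = 83.70 dB.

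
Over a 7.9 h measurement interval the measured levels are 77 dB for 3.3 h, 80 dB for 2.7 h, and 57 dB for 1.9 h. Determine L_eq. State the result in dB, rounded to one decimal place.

L_eq = 10·log₁₀[(1/T)·Σ tᵢ·10^(Lᵢ/10)] with T = 7.9 h.
Σ tᵢ·10^(Lᵢ/10) = 3.3·10^(77/10) + 2.7·10^(80/10) + 1.9·10^(57/10) = 4.363e+08.
L_eq = 10·log₁₀(4.363e+08/7.9) = 77.42 dB.

77.4 dB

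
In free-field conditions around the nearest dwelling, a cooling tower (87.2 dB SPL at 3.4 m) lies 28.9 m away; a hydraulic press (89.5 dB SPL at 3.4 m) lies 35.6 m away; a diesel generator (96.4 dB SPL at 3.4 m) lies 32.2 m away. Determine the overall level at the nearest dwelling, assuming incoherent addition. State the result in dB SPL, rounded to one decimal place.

78.1 dB SPL

Propagate each source to the receiver with L = L_ref − 20·log₁₀(r/r_ref), then add intensities.
cooling tower: 87.2 − 20·log₁₀(28.9/3.4) = 87.2 − 18.59 = 68.61 dB SPL.
hydraulic press: 89.5 − 20·log₁₀(35.6/3.4) = 89.5 − 20.40 = 69.10 dB SPL.
diesel generator: 96.4 − 20·log₁₀(32.2/3.4) = 96.4 − 19.53 = 76.87 dB SPL.
Σ 10^(L/10) = 6.406e+07 → L_total = 10·log₁₀(6.406e+07) = 78.07 dB SPL.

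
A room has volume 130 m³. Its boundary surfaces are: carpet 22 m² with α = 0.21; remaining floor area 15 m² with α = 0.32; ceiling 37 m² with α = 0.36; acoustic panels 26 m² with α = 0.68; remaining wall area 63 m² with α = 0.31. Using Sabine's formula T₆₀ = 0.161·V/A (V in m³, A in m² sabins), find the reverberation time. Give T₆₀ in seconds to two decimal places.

Total absorption A = 22·0.21 + 15·0.32 + 37·0.36 + 26·0.68 + 63·0.31 = 59.95 m² sabins.
T₆₀ = 0.161·V/A = 0.161·130/59.95 = 0.349 s.

0.35 s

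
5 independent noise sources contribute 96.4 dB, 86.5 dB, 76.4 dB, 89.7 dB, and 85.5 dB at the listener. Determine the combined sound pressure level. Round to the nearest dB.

98 dB

For uncorrelated sources the intensities add, so convert each level to linear form, sum, and take 10·log₁₀ of the total.
Σ 10^(L/10) = 10^(96.4/10) + 10^(86.5/10) + 10^(76.4/10) + 10^(89.7/10) + 10^(85.5/10) = 6.144e+09.
L_total = 10·log₁₀(6.144e+09) = 97.88 dB.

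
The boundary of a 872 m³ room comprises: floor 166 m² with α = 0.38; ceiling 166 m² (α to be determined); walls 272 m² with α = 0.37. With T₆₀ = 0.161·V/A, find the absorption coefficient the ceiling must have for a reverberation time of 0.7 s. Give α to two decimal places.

From T₆₀ = 0.161·V/A, the target T₆₀ = 0.7 s needs A = 0.161·872/0.7 = 200.56 m².
Absorption from the other surfaces = 166·0.38 + 272·0.37 = 163.72 m², so the ceiling must supply 36.84 m² over 166 m².
α = 36.84/166 = 0.222.

0.22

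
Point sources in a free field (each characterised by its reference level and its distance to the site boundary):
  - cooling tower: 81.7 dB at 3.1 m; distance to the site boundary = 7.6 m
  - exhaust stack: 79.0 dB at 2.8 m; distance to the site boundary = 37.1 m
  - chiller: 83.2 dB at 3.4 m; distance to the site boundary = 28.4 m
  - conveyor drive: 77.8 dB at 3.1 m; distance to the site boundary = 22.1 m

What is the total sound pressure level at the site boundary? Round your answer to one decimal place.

74.7 dB

Apply inverse-square spreading to bring every level to the receiver, then sum 10^(L/10).
cooling tower: 81.7 − 20·log₁₀(7.6/3.1) = 81.7 − 7.79 = 73.91 dB.
exhaust stack: 79.0 − 20·log₁₀(37.1/2.8) = 79.0 − 22.44 = 56.56 dB.
chiller: 83.2 − 20·log₁₀(28.4/3.4) = 83.2 − 18.44 = 64.76 dB.
conveyor drive: 77.8 − 20·log₁₀(22.1/3.1) = 77.8 − 17.06 = 60.74 dB.
Σ 10^(L/10) = 2.924e+07 → L_total = 10·log₁₀(2.924e+07) = 74.66 dB.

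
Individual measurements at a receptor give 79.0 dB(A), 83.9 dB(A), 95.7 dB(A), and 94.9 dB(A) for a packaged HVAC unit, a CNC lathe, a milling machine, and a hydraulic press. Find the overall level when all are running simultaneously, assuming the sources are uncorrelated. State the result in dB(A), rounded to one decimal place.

Incoherent sources combine by intensity addition: L_total = 10·log₁₀(Σ 10^(L_i/10)).
Σ 10^(L/10) = 10^(79.0/10) + 10^(83.9/10) + 10^(95.7/10) + 10^(94.9/10) = 7.131e+09.
L_total = 10·log₁₀(7.131e+09) = 98.53 dB(A).

98.5 dB(A)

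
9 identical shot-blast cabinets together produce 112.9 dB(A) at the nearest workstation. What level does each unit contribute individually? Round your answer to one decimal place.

103.4 dB(A)

9 equal contributions raise the level by 10·log₁₀ 9 = 9.542 dB, so each unit alone gives 112.9 − 9.542.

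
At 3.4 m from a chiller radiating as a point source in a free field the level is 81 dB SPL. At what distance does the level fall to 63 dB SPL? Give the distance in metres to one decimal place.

27.0 m

The 18.0 dB drop corresponds to a distance ratio of 10^(18.0/20) for a point source.
r₂ = 3.4·10^((81−63)/20) = 3.4·10^(18.0/20) = 27.01 m.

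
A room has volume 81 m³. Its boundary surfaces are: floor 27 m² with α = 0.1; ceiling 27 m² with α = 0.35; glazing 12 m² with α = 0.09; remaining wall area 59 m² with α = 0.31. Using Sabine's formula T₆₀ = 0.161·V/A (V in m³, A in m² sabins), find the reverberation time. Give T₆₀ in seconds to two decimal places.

Total absorption A = 27·0.1 + 27·0.35 + 12·0.09 + 59·0.31 = 31.52 m² sabins.
T₆₀ = 0.161·V/A = 0.161·81/31.52 = 0.414 s.

0.41 s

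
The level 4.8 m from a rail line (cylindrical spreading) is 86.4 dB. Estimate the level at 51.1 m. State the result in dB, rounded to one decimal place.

For a line source, L₂ = L₁ − 10·log₁₀(r₂/r₁).
L₂ = 86.4 − 10·log₁₀(51.1/4.8) = 86.4 − 10.272 = 76.13 dB.

76.1 dB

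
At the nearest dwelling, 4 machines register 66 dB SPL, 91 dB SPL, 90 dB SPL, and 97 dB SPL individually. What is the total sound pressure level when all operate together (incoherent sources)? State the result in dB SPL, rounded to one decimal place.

Incoherent sources combine by intensity addition: L_total = 10·log₁₀(Σ 10^(L_i/10)).
Σ 10^(L/10) = 10^(66/10) + 10^(91/10) + 10^(90/10) + 10^(97/10) = 7.275e+09.
L_total = 10·log₁₀(7.275e+09) = 98.62 dB SPL.

98.6 dB SPL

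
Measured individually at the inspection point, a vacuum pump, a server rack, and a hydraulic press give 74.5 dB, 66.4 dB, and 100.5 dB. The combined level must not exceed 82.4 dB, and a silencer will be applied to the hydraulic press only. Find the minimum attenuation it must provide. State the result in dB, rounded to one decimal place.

19.0 dB

The untreated sources together contribute 10^(74.5/10) + 10^(66.4/10) = 3.255e+07, i.e. 75.13 dB.
The limit corresponds to 10^(82.4/10) = 1.738e+08; subtracting the fixed part leaves 1.412e+08 for the hydraulic press, i.e. 81.50 dB.
Required insertion loss = 100.5 − 81.50 = 19.00 dB.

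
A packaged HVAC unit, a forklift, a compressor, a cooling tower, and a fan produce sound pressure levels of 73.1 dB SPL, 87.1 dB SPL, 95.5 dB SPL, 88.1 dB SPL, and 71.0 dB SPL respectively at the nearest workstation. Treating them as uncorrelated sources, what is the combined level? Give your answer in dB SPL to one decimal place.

Incoherent sources combine by intensity addition: L_total = 10·log₁₀(Σ 10^(L_i/10)).
Σ 10^(L/10) = 10^(73.1/10) + 10^(87.1/10) + 10^(95.5/10) + 10^(88.1/10) + 10^(71.0/10) = 4.740e+09.
L_total = 10·log₁₀(4.740e+09) = 96.76 dB SPL.

96.8 dB SPL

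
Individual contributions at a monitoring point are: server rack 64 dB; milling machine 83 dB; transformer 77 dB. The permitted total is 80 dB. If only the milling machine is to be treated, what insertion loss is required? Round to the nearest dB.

6 dB

The untreated sources together contribute 10^(64/10) + 10^(77/10) = 5.263e+07, i.e. 77.21 dB.
To meet 80 dB overall, the treated milling machine may contribute at most 10^(80/10) − 5.263e+07 = 4.737e+07, i.e. 76.75 dB.
Required insertion loss = 83 − 76.75 = 6.25 dB.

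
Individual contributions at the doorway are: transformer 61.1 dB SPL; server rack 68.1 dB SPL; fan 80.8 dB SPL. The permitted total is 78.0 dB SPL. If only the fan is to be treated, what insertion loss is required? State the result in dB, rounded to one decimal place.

The untreated sources together contribute 10^(61.1/10) + 10^(68.1/10) = 7.745e+06, i.e. 68.89 dB SPL.
The limit corresponds to 10^(78.0/10) = 6.310e+07; subtracting the fixed part leaves 5.535e+07 for the fan, i.e. 77.43 dB SPL.
So the fan must be reduced from 80.8 to 77.43 dB SPL: IL = 3.37 dB.

3.4 dB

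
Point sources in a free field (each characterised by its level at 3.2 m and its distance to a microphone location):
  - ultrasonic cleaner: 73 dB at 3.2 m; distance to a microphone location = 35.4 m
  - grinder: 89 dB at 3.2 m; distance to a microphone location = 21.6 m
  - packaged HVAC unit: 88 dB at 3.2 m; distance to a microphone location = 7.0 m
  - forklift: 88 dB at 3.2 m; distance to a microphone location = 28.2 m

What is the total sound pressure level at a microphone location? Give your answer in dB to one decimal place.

82.0 dB

Apply inverse-square spreading to bring every level to the receiver, then sum 10^(L/10).
ultrasonic cleaner: 73 − 20·log₁₀(35.4/3.2) = 73 − 20.88 = 52.12 dB.
grinder: 89 − 20·log₁₀(21.6/3.2) = 89 − 16.59 = 72.41 dB.
packaged HVAC unit: 88 − 20·log₁₀(7.0/3.2) = 88 − 6.80 = 81.20 dB.
forklift: 88 − 20·log₁₀(28.2/3.2) = 88 − 18.90 = 69.10 dB.
Σ 10^(L/10) = 1.576e+08 → L_total = 10·log₁₀(1.576e+08) = 81.97 dB.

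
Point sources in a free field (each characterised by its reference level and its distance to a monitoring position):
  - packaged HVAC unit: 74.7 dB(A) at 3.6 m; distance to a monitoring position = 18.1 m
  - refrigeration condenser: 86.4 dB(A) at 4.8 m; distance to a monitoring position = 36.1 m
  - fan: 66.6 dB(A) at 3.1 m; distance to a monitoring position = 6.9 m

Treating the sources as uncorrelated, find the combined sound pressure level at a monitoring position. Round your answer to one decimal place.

69.9 dB(A)

First find each source's level at the receiver (point-source: −20·log₁₀(r/r_ref)), then combine on an intensity basis.
packaged HVAC unit: 74.7 − 20·log₁₀(18.1/3.6) = 74.7 − 14.03 = 60.67 dB(A).
refrigeration condenser: 86.4 − 20·log₁₀(36.1/4.8) = 86.4 − 17.53 = 68.87 dB(A).
fan: 66.6 − 20·log₁₀(6.9/3.1) = 66.6 − 6.95 = 59.65 dB(A).
Σ 10^(L/10) = 9.807e+06 → L_total = 10·log₁₀(9.807e+06) = 69.92 dB(A).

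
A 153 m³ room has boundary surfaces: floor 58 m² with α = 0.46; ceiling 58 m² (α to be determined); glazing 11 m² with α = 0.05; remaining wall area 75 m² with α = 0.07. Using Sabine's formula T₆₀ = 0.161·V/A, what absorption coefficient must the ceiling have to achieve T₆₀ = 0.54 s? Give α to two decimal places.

0.23

Required total absorption A = 0.161·153/0.54 = 45.62 m².
Absorption from the other surfaces = 58·0.46 + 11·0.05 + 75·0.07 = 32.48 m², so the ceiling must supply 13.14 m² over 58 m².
α = 13.14/58 = 0.226.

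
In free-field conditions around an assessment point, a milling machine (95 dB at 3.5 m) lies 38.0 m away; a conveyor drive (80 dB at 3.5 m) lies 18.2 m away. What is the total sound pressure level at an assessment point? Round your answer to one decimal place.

74.8 dB

Propagate each source to the receiver with L = L_ref − 20·log₁₀(r/r_ref), then add intensities.
milling machine: 95 − 20·log₁₀(38.0/3.5) = 95 − 20.71 = 74.29 dB.
conveyor drive: 80 − 20·log₁₀(18.2/3.5) = 80 − 14.32 = 65.68 dB.
Σ 10^(L/10) = 3.053e+07 → L_total = 10·log₁₀(3.053e+07) = 74.85 dB.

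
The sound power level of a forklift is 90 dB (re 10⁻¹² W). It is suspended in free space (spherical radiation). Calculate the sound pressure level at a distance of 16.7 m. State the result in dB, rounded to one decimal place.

54.6 dB

Free-field spherical radiation: L_p = L_w − 10·log₁₀(4π·r²), r = 16.7 m.
4π·r² = 3505 m², 10·log₁₀ of that is 35.446 dB.
L_p = 90 − 35.446 = 54.55 dB.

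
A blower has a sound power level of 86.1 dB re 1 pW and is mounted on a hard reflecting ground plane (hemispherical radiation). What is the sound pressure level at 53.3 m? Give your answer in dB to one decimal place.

L_p = L_w − 10·log₁₀(2π·r²) with r = 53.3 m.
2π·r² = 1.785e+04 m², 10·log₁₀ of that is 42.516 dB.
L_p = 86.1 − 42.516 = 43.58 dB.

43.6 dB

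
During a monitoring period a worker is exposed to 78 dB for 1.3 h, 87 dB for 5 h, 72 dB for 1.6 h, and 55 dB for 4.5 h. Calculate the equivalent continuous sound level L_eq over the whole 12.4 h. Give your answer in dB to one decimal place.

Weight each interval's intensity by its duration and average over T = 12.4 h:
Σ tᵢ·10^(Lᵢ/10) = 1.3·10^(78/10) + 5·10^(87/10) + 1.6·10^(72/10) + 4.5·10^(55/10) = 2.615e+09.
L_eq = 10·log₁₀(2.615e+09/12.4) = 83.24 dB.

83.2 dB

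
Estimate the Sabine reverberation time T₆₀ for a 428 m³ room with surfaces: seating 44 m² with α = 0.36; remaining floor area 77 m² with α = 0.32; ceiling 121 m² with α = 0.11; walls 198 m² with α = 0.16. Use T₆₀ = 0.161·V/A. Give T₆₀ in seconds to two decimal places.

0.81 s

Total absorption A = 44·0.36 + 77·0.32 + 121·0.11 + 198·0.16 = 85.47 m² sabins.
T₆₀ = 0.161 × 428 / 85.47 = 0.806 s.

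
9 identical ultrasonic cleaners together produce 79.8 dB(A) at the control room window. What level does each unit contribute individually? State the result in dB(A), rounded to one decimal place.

70.3 dB(A)

9 equal contributions raise the level by 10·log₁₀ 9 = 9.542 dB, so each unit alone gives 79.8 − 9.542.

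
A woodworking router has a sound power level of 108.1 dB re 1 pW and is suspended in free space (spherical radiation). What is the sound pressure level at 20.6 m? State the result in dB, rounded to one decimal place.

The power spreads over a sphere of area 4π·r², so L_p = L_w − 10·log₁₀(4π·r²).
4π·r² = 5333 m², 10·log₁₀ of that is 37.269 dB.
L_p = 108.1 − 37.269 = 70.83 dB.

70.8 dB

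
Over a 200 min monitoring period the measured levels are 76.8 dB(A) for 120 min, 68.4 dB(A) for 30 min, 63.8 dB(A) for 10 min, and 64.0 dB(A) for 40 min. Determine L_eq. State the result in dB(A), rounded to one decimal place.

L_eq = 10·log₁₀[(1/T)·Σ tᵢ·10^(Lᵢ/10)] with T = 200 min.
Σ tᵢ·10^(Lᵢ/10) = 120·10^(76.8/10) + 30·10^(68.4/10) + 10·10^(63.8/10) + 40·10^(64.0/10) = 6.076e+09.
L_eq = 10·log₁₀(6.076e+09/200) = 74.83 dB(A).

74.8 dB(A)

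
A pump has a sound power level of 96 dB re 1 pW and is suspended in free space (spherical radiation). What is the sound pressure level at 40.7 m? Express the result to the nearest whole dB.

The power spreads over a sphere of area 4π·r², so L_p = L_w − 10·log₁₀(4π·r²).
4π·r² = 2.082e+04 m², 10·log₁₀ of that is 43.184 dB.
L_p = 96 − 43.184 = 52.82 dB.

53 dB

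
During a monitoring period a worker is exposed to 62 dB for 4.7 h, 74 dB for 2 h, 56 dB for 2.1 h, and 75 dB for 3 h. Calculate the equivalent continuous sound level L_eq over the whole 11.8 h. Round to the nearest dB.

L_eq = 10·log₁₀[(1/T)·Σ tᵢ·10^(Lᵢ/10)] with T = 11.8 h.
Σ tᵢ·10^(Lᵢ/10) = 4.7·10^(62/10) + 2·10^(74/10) + 2.1·10^(56/10) + 3·10^(75/10) = 1.534e+08.
L_eq = 10·log₁₀(1.534e+08/11.8) = 71.14 dB.

71 dB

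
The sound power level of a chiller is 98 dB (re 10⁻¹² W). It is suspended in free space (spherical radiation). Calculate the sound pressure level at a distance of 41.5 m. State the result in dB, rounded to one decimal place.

Free-field spherical radiation: L_p = L_w − 10·log₁₀(4π·r²), r = 41.5 m.
4π·r² = 2.164e+04 m², 10·log₁₀ of that is 43.353 dB.
L_p = 98 − 43.353 = 54.65 dB.

54.6 dB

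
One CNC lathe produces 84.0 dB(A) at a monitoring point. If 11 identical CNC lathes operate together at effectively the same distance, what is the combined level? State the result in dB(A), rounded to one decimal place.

With 11 equal, uncorrelated contributions the intensity is 11× that of one unit, giving a rise of 10·log₁₀ 11.
L_total = 84.0 + 10·log₁₀(11) = 84.0 + 10.414 = 94.41 dB(A).

94.4 dB(A)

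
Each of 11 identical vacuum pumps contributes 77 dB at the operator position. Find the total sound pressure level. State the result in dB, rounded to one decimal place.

87.4 dB

L_total = L₁ + 10·log₁₀ N for N identical incoherent sources.
L_total = 77 + 10·log₁₀(11) = 77 + 10.414 = 87.41 dB.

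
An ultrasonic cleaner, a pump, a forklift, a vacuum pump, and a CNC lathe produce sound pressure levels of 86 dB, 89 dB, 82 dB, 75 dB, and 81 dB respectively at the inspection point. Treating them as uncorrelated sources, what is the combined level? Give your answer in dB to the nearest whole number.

For uncorrelated sources the intensities add, so convert each level to linear form, sum, and take 10·log₁₀ of the total.
Σ 10^(L/10) = 10^(86/10) + 10^(89/10) + 10^(82/10) + 10^(75/10) + 10^(81/10) = 1.508e+09.
L_total = 10·log₁₀(1.508e+09) = 91.79 dB.

92 dB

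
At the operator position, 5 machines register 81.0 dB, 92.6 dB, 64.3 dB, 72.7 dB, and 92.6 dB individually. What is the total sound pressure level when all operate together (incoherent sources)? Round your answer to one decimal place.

For uncorrelated sources the intensities add, so convert each level to linear form, sum, and take 10·log₁₀ of the total.
Σ 10^(L/10) = 10^(81.0/10) + 10^(92.6/10) + 10^(64.3/10) + 10^(72.7/10) + 10^(92.6/10) = 3.787e+09.
L_total = 10·log₁₀(3.787e+09) = 95.78 dB.

95.8 dB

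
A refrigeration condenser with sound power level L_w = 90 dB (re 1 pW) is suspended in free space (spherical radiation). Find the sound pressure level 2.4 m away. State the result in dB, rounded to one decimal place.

L_p = L_w − 10·log₁₀(4π·r²) with r = 2.4 m.
4π·r² = 72.38 m², 10·log₁₀ of that is 18.596 dB.
L_p = 90 − 18.596 = 71.40 dB.

71.4 dB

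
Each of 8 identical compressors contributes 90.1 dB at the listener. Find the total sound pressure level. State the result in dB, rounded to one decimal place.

99.1 dB

N identical incoherent sources raise the level by 10·log₁₀ N.
L_total = 90.1 + 10·log₁₀(8) = 90.1 + 9.031 = 99.13 dB.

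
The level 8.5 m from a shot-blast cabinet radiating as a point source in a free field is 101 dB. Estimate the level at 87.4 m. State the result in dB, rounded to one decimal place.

80.8 dB

For a point source, L₂ = L₁ − 20·log₁₀(r₂/r₁).
L₂ = 101 − 20·log₁₀(87.4/8.5) = 101 − 20.242 = 80.76 dB.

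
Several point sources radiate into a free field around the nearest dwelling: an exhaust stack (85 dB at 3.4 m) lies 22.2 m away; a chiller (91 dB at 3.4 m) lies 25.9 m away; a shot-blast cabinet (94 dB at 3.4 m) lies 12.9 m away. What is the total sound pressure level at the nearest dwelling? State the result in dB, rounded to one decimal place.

First find each source's level at the receiver (point-source: −20·log₁₀(r/r_ref)), then combine on an intensity basis.
exhaust stack: 85 − 20·log₁₀(22.2/3.4) = 85 − 16.30 = 68.70 dB.
chiller: 91 − 20·log₁₀(25.9/3.4) = 91 − 17.64 = 73.36 dB.
shot-blast cabinet: 94 − 20·log₁₀(12.9/3.4) = 94 − 11.58 = 82.42 dB.
Σ 10^(L/10) = 2.036e+08 → L_total = 10·log₁₀(2.036e+08) = 83.09 dB.

83.1 dB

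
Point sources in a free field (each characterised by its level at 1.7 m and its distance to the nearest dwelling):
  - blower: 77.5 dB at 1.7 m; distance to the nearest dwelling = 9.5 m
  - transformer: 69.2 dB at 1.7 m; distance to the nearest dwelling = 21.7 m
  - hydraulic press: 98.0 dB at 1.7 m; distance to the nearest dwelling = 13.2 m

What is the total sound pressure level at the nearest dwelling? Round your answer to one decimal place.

80.3 dB

Propagate each source to the receiver with L = L_ref − 20·log₁₀(r/r_ref), then add intensities.
blower: 77.5 − 20·log₁₀(9.5/1.7) = 77.5 − 14.95 = 62.55 dB.
transformer: 69.2 − 20·log₁₀(21.7/1.7) = 69.2 − 22.12 = 47.08 dB.
hydraulic press: 98.0 − 20·log₁₀(13.2/1.7) = 98.0 − 17.80 = 80.20 dB.
Σ 10^(L/10) = 1.065e+08 → L_total = 10·log₁₀(1.065e+08) = 80.27 dB.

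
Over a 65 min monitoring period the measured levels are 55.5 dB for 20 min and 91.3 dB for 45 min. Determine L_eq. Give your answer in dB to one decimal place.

89.7 dB

The energy average is taken in the linear domain: L_eq = 10·log₁₀[(Σ tᵢ·10^(Lᵢ/10))/T], T = 65 min.
Σ tᵢ·10^(Lᵢ/10) = 20·10^(55.5/10) + 45·10^(91.3/10) = 6.071e+10.
L_eq = 10·log₁₀(6.071e+10/65) = 89.70 dB.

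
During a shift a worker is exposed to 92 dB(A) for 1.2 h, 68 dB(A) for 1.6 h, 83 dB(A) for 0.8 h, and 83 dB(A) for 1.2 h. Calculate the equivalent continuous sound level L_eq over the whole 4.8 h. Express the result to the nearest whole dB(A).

87 dB(A)

L_eq = 10·log₁₀[(1/T)·Σ tᵢ·10^(Lᵢ/10)] with T = 4.8 h.
Σ tᵢ·10^(Lᵢ/10) = 1.2·10^(92/10) + 1.6·10^(68/10) + 0.8·10^(83/10) + 1.2·10^(83/10) = 2.311e+09.
L_eq = 10·log₁₀(2.311e+09/4.8) = 86.83 dB(A).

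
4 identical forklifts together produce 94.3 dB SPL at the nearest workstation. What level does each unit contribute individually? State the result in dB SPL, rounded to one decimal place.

88.3 dB SPL

For N identical incoherent sources L_total = L₁ + 10·log₁₀ N, so L₁ = 94.3 − 10·log₁₀(4) = 94.3 − 6.021.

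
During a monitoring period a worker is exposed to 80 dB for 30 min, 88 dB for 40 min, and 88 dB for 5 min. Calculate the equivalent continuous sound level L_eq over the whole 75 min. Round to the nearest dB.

86 dB

Weight each interval's intensity by its duration and average over T = 75 min:
Σ tᵢ·10^(Lᵢ/10) = 30·10^(80/10) + 40·10^(88/10) + 5·10^(88/10) = 3.139e+10.
L_eq = 10·log₁₀(3.139e+10/75) = 86.22 dB.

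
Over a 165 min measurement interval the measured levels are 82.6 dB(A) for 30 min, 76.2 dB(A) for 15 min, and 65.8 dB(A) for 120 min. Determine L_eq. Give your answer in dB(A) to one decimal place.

Weight each interval's intensity by its duration and average over T = 165 min:
Σ tᵢ·10^(Lᵢ/10) = 30·10^(82.6/10) + 15·10^(76.2/10) + 120·10^(65.8/10) = 6.541e+09.
L_eq = 10·log₁₀(6.541e+09/165) = 75.98 dB(A).

76.0 dB(A)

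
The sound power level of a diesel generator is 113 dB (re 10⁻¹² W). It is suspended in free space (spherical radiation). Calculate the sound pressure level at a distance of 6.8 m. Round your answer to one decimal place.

85.4 dB

The power spreads over a sphere of area 4π·r², so L_p = L_w − 10·log₁₀(4π·r²).
4π·r² = 581.1 m², 10·log₁₀ of that is 27.642 dB.
L_p = 113 − 27.642 = 85.36 dB.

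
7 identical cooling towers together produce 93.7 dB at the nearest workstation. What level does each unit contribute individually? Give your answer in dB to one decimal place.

7 equal contributions raise the level by 10·log₁₀ 7 = 8.451 dB, so each unit alone gives 93.7 − 8.451.

85.2 dB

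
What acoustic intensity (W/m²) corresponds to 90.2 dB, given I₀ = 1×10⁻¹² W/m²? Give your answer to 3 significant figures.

0.00105 W/m²

I/I₀ = 10^(90.2/10) = 1.047e+09, so I = 1.047e+09 × 10⁻¹² W/m².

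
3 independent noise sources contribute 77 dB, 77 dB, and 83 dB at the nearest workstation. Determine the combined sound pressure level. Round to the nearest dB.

Incoherent sources combine by intensity addition: L_total = 10·log₁₀(Σ 10^(L_i/10)).
Σ 10^(L/10) = 10^(77/10) + 10^(77/10) + 10^(83/10) = 2.998e+08.
L_total = 10·log₁₀(2.998e+08) = 84.77 dB.

85 dB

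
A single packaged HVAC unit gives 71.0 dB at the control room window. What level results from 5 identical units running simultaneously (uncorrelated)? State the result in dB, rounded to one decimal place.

78.0 dB

With 5 equal, uncorrelated contributions the intensity is 5× that of one unit, giving a rise of 10·log₁₀ 5.
L_total = 71.0 + 10·log₁₀(5) = 71.0 + 6.990 = 77.99 dB.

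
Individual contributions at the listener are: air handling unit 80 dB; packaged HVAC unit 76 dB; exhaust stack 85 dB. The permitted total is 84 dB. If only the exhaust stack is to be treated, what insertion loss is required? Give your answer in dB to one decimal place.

4.5 dB

Everything except the exhaust stack sums to 10^(80/10) + 10^(76/10) = 1.398e+08 in linear terms, 81.46 dB.
To meet 84 dB overall, the treated exhaust stack may contribute at most 10^(84/10) − 1.398e+08 = 1.114e+08, i.e. 80.47 dB.
Required insertion loss = 85 − 80.47 = 4.53 dB.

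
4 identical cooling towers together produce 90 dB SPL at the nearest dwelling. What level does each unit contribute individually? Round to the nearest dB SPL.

84 dB SPL

For N identical incoherent sources L_total = L₁ + 10·log₁₀ N, so L₁ = 90 − 10·log₁₀(4) = 90 − 6.021.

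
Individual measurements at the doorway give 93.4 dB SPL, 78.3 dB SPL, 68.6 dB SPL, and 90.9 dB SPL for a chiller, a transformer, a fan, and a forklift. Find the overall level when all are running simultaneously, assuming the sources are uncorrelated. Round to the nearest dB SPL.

95 dB SPL

For uncorrelated sources the intensities add, so convert each level to linear form, sum, and take 10·log₁₀ of the total.
Σ 10^(L/10) = 10^(93.4/10) + 10^(78.3/10) + 10^(68.6/10) + 10^(90.9/10) = 3.493e+09.
L_total = 10·log₁₀(3.493e+09) = 95.43 dB SPL.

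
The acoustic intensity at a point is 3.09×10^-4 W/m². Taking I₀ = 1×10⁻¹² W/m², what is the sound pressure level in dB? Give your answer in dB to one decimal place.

84.9 dB

I/I₀ = 3.09×10^-4/10⁻¹² = 3.09×10^8, and L = 10·log₁₀(I/I₀).
L = 10·(0.4900 + 8) = 84.90 dB.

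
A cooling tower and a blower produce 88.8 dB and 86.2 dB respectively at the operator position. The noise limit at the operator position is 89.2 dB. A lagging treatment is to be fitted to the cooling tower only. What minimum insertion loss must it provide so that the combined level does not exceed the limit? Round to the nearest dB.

The untreated sources together contribute 10^(86.2/10) = 4.169e+08, i.e. 86.20 dB.
The limit corresponds to 10^(89.2/10) = 8.318e+08; subtracting the fixed part leaves 4.149e+08 for the cooling tower, i.e. 86.18 dB.
So the cooling tower must be reduced from 88.8 to 86.18 dB: IL = 2.62 dB.

3 dB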